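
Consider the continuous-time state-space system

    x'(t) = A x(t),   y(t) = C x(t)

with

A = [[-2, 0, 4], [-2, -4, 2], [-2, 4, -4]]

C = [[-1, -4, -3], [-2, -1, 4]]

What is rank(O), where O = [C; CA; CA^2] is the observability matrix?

CA = [[16, 4, 0], [-2, 20, -26]]
CA^2 = [[-40, -16, 72], [16, -184, 136]]
Observability matrix O = [C; CA; CA^2] = [[-1, -4, -3], [-2, -1, 4], [16, 4, 0], [-2, 20, -26], [-40, -16, 72], [16, -184, 136]]
Take the 3×3 submatrix of O formed by rows 1, 2, 3: [[-1, -4, -3], [-2, -1, 4], [16, 4, 0]]. Its determinant is (-1)·((-1)·0 - 4·4) - (-4)·((-2)·0 - 4·16) + (-3)·((-2)·4 - (-1)·16) = (-1)·(-16) - (-4)·(-64) + (-3)·8 = -264 ≠ 0.
So rank(O) ≥ 3; since O has 3 columns, rank(O) = 3.
rank(O) = 3 = n, so the pair (A, C) is completely observable.

3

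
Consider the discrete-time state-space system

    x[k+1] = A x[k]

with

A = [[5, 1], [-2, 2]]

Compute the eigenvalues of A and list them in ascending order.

det(zI - A) = z^2 - (tr A)z + det A, with tr A = 5 + 2 = 7 and det A = 5·2 - 1·(-2) = 10 - (-2) = 12.
So p(z) = det(zI - A) = z^2 - 7z + 12.
Factor z^2 - 7z + 12: two numbers with sum 7 and product 12 are 4 and 3, so z^2 - 7z + 12 = (z - 4)(z - 3).
Hence p(z) = (z - 4) (z - 3), with roots 3, 4.

3, 4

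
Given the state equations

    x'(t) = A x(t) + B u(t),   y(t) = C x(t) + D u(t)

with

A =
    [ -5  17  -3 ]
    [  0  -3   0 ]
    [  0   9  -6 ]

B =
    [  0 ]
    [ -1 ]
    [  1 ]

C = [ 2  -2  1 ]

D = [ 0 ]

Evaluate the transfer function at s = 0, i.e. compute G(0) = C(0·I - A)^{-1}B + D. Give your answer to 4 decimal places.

G(0) = C(-A)^{-1}B + D = -C A^{-1} B + D.
det A = -90, so A^{-1} = (1/-90)·adj(A) = [[-1/5, -5/6, 1/10], [0, -1/3, 0], [0, -1/2, -1/6]]
A^{-1} B = [14/15, 1/3, 1/3]^T
C A^{-1} B = 23/15
G(0) = D - C A^{-1} B = 0 - (23/15) = -23/15 ≈ -1.5333

-1.5333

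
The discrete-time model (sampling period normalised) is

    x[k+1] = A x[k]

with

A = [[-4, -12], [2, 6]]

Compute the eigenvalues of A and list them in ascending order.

det(zI - A) = z^2 - (tr A)z + det A, with tr A = (-4) + 6 = 2 and det A = (-4)·6 - (-12)·2 = -24 - (-24) = 0.
So p(z) = det(zI - A) = z^2 - 2z.
Factor z^2 - 2z: two numbers with sum 2 and product 0 are 2 and 0, so z^2 - 2z = z(z - 2).
Hence p(z) = z (z - 2), with roots 0, 2.

0, 2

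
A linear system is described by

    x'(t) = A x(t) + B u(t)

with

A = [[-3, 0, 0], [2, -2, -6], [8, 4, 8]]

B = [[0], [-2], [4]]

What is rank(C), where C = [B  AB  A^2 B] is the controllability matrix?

2

AB = [[0], [-20], [24]]
A^2B = [[0], [-104], [112]]
Controllability matrix C = [B  AB  A^2B] = [[0, 0, 0], [-2, -20, -104], [4, 24, 112]]
Row 1 of C is identically zero, so rank(C) ≤ 2.
The 2×2 minor from rows 2, 3, columns 1, 2 is (-2)·24 - (-20)·4 = -48 - (-80) = 32 ≠ 0, so rank(C) = 2.
rank(C) = 2 < n = 3, so the pair (A, B) is not completely controllable.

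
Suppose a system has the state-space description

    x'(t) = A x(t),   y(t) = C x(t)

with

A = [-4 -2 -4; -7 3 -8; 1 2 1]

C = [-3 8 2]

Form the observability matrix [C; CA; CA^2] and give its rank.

CA = [[-42, 34, -50]]
CA^2 = [[-120, 86, -154]]
Observability matrix O = [C; CA; CA^2] = [[-3, 8, 2], [-42, 34, -50], [-120, 86, -154]]
The columns c1, c2, c3 of O are linearly dependent: -2·c1 - c2 + c3 = 0 (check each entry), so rank(O) ≤ 2.
The 2×2 minor from rows 1, 2, columns 1, 2 is (-3)·34 - 8·(-42) = -102 - (-336) = 234 ≠ 0, so rank(O) = 2.
rank(O) = 2 < n = 3, so the pair (A, C) is not completely observable.

2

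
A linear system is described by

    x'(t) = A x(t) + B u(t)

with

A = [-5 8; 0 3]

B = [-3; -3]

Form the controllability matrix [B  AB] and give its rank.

AB = [[-9], [-9]]
Controllability matrix C = [B  AB] = [[-3, -9], [-3, -9]]
Every column of C is a scalar multiple of column 1 = [-3, -3] (multipliers 1, 3), so the columns span a one-dimensional space.
C ≠ 0, hence rank(C) = 1.
rank(C) = 1 < n = 2, so the pair (A, B) is not completely controllable.

1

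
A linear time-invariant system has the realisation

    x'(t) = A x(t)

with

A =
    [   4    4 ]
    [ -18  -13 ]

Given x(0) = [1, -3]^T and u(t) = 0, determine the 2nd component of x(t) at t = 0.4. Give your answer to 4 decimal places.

-0.0066

det(sI - A) = s^2 - (tr A)s + det A, with tr A = 4 + (-13) = -9 and det A = 4·(-13) - 4·(-18) = -52 - (-72) = 20.
So p(s) = det(sI - A) = s^2 + 9s + 20.
Factor s^2 + 9s + 20: two numbers with sum -9 and product 20 are -4 and -5, so s^2 + 9s + 20 = (s + 4)(s + 5).
Hence p(s) = (s + 4) (s + 5), with roots -5, -4.
The eigenvalues -5, -4 are distinct and real, so A is diagonalisable and x(t) = e^{At} x(0) = V diag(e^{λ_i t}) V^{-1} x(0), where the columns of V are the eigenvectors.
λ = -5: A - (-5)I = [[9, 4], [-18, -8]]. Row 1 gives 9·v1 + 4·v2 = 0, so take v_1 = [4, -9]^T.
λ = -4: A - (-4)I = [[8, 4], [-18, -9]]. Row 1 gives 8·v1 + 4·v2 = 0, so take v_2 = [-1, 2]^T.
V = [v_1 v_2] = [[4, -1], [-9, 2]] has det V = -1, so V^{-1} = adj(V)/det V = [[-2, -1], [-9, -4]].
Modal coordinates z(0) = V^{-1} x(0): (-2)·1 + (-1)·(-3) = 1; (-9)·1 + (-4)·(-3) = 3; so z(0) = [1, 3]^T.
x_2(t) = Σ_i (v_i)_2 · z_i(0) · e^{λ_i t} (row 2 of V times the modal terms).
x_2(0.4) = (-9)·1·e^{-5·0.4} + 2·3·e^{-4·0.4} = (-9)·0.135335 + 6·0.201897 = -0.0066.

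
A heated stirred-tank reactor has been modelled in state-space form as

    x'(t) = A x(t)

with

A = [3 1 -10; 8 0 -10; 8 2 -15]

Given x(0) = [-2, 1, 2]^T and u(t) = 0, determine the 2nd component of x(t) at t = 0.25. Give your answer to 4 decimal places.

-2.9757

det(sI - A) = s^3 - (tr A)s^2 + (M11 + M22 + M33)s - det A, where Mii is the 2×2 principal minor of A obtained by deleting row i and column i.
tr A = 3 + 0 + (-15) = -12; M11 = 0·(-15) - (-10)·2 = 0 - (-20) = 20; M22 = 3·(-15) - (-10)·8 = -45 - (-80) = 35; M33 = 3·0 - 1·8 = 0 - 8 = -8; sum of minors = 47.
det A = 3·(0·(-15) - (-10)·2) - 1·(8·(-15) - (-10)·8) + (-10)·(8·2 - 0·8) = 3·20 - 1·(-40) + (-10)·16 = -60.
So p(s) = det(sI - A) = s^3 + 12s^2 + 47s + 60.
Rational-root test: any integer root divides 60. Testing small divisors, s = -3 works: p(-3) = -27 + 108 + (-141) + 60 = 0, so (s + 3) is a factor.
Dividing, p(s) = (s + 3)(s^2 + 9s + 20).
Factor s^2 + 9s + 20: two numbers with sum -9 and product 20 are -4 and -5, so s^2 + 9s + 20 = (s + 4)(s + 5).
Hence p(s) = (s + 3) (s + 4) (s + 5), with roots -5, -4, -3.
The eigenvalues -5, -4, -3 are distinct and real, so A is diagonalisable and x(t) = e^{At} x(0) = V diag(e^{λ_i t}) V^{-1} x(0), where the columns of V are the eigenvectors.
λ = -5: A - (-5)I = [[8, 1, -10], [8, 5, -10], [8, 2, -10]]. v must be orthogonal to every row; (row 1) × (row 2) = [40, 0, 32], so take v_1 = [5, 0, 4]^T.
λ = -4: A - (-4)I = [[7, 1, -10], [8, 4, -10], [8, 2, -11]]. v must be orthogonal to every row; (row 1) × (row 2) = [30, -10, 20], so take v_2 = [3, -1, 2]^T.
λ = -3: A - (-3)I = [[6, 1, -10], [8, 3, -10], [8, 2, -12]]. v must be orthogonal to every row; (row 1) × (row 2) = [20, -20, 10], so take v_3 = [2, -2, 1]^T.
V = [v_1 v_2 v_3] = [[5, 3, 2], [0, -1, -2], [4, 2, 1]] has det V = -1, so V^{-1} = adj(V)/det V = [[-3, -1, 4], [8, 3, -10], [-4, -2, 5]].
Modal coordinates z(0) = V^{-1} x(0): (-3)·(-2) + (-1)·1 + 4·2 = 13; 8·(-2) + 3·1 + (-10)·2 = -33; (-4)·(-2) + (-2)·1 + 5·2 = 16; so z(0) = [13, -33, 16]^T.
x_2(t) = Σ_i (v_i)_2 · z_i(0) · e^{λ_i t} (row 2 of V times the modal terms).
x_2(0.25) = 0·13·e^{-5·0.25} + (-1)·(-33)·e^{-4·0.25} + (-2)·16·e^{-3·0.25} = 0·0.286505 + 33·0.367879 + (-32)·0.472367 = -2.9757.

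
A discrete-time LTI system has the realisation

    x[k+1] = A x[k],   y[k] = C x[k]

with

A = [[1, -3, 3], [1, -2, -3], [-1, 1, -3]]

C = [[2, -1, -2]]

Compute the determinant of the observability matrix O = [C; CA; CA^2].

0

CA = [[3, -6, 15]]
CA^2 = [[-18, 18, -18]]
Observability matrix O = [C; CA; CA^2] = [[2, -1, -2], [3, -6, 15], [-18, 18, -18]]
Expanding along the first row, det(O) = 2·((-6)·(-18) - 15·18) - (-1)·(3·(-18) - 15·(-18)) + (-2)·(3·18 - (-6)·(-18)) = 2·(-162) - (-1)·216 + (-2)·(-54) = 0
Since det(O) = 0, rank(O) < 3 and the system is not completely observable.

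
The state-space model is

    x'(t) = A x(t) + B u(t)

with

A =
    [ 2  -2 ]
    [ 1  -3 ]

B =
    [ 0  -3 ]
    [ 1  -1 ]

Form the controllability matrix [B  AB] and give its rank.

2

AB = [[-2, -4], [-3, 0]]
Controllability matrix C = [B  AB] = [[0, -3, -2, -4], [1, -1, -3, 0]]
Take the 2×2 submatrix of C formed by columns 1, 2: [[0, -3], [1, -1]]. Its determinant is 0·(-1) - (-3)·1 = 0 - (-3) = 3 ≠ 0.
So rank(C) ≥ 2; since C has 2 rows, rank(C) = 2.
rank(C) = 2 = n, so the pair (A, B) is completely controllable.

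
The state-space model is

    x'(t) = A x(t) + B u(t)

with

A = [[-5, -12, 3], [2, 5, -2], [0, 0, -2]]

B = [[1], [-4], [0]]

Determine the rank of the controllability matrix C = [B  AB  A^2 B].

2

AB = [[43], [-18], [0]]
A^2B = [[1], [-4], [0]]
Controllability matrix C = [B  AB  A^2B] = [[1, 43, 1], [-4, -18, -4], [0, 0, 0]]
Row 3 of C is identically zero, so rank(C) ≤ 2.
The 2×2 minor from rows 1, 2, columns 1, 2 is 1·(-18) - 43·(-4) = -18 - (-172) = 154 ≠ 0, so rank(C) = 2.
rank(C) = 2 < n = 3, so the pair (A, B) is not completely controllable.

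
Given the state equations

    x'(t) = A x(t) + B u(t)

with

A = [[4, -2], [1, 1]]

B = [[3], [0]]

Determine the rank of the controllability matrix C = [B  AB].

2

AB = [[12], [3]]
Controllability matrix C = [B  AB] = [[3, 12], [0, 3]]
det(C) = 3·3 - 12·0 = 9 - 0 = 9 ≠ 0, so rank(C) = 2.
rank(C) = 2 = n, so the pair (A, B) is completely controllable.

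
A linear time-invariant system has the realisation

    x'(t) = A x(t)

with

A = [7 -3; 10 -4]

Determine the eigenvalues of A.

1, 2

det(sI - A) = s^2 - (tr A)s + det A, with tr A = 7 + (-4) = 3 and det A = 7·(-4) - (-3)·10 = -28 - (-30) = 2.
So p(s) = det(sI - A) = s^2 - 3s + 2.
Factor s^2 - 3s + 2: two numbers with sum 3 and product 2 are 2 and 1, so s^2 - 3s + 2 = (s - 2)(s - 1).
Hence p(s) = (s - 2) (s - 1), with roots 1, 2.
At least one eigenvalue has non-negative real part, so the system is not asymptotically stable.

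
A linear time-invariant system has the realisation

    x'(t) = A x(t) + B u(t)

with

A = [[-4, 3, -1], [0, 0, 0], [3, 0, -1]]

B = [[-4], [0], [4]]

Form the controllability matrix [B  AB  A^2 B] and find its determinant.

AB = [[12], [0], [-16]]
A^2B = [[-32], [0], [52]]
Controllability matrix C = [B  AB  A^2B] = [[-4, 12, -32], [0, 0, 0], [4, -16, 52]]
Expanding along the first row, det(C) = (-4)·(0·52 - 0·(-16)) - 12·(0·52 - 0·4) + (-32)·(0·(-16) - 0·4) = (-4)·0 - 12·0 + (-32)·0 = 0
Since det(C) = 0, rank(C) < 3 and the system is not completely controllable.

0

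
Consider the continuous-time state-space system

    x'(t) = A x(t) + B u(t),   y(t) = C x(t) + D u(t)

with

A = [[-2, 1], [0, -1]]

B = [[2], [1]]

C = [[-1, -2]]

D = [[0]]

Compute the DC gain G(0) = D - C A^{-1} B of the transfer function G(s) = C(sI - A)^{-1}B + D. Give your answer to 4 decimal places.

-3.5000

G(0) = C(-A)^{-1}B + D = -C A^{-1} B + D.
det A = 2, so A^{-1} = (1/2)·adj(A) = [[-1/2, -1/2], [0, -1]]
A^{-1} B = [-3/2, -1]^T
C A^{-1} B = 7/2
G(0) = D - C A^{-1} B = 0 - (7/2) = -7/2 ≈ -3.5000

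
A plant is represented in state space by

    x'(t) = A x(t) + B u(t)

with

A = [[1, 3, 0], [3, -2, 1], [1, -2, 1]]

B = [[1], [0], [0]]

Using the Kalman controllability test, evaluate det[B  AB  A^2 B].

AB = [[1], [3], [1]]
A^2B = [[10], [-2], [-4]]
Controllability matrix C = [B  AB  A^2B] = [[1, 1, 10], [0, 3, -2], [0, 1, -4]]
Expanding along the first row, det(C) = 1·(3·(-4) - (-2)·1) - 1·(0·(-4) - (-2)·0) + 10·(0·1 - 3·0) = 1·(-10) - 1·0 + 10·0 = -10
Since det(C) ≠ 0, rank(C) = 3 and the system is completely controllable.

-10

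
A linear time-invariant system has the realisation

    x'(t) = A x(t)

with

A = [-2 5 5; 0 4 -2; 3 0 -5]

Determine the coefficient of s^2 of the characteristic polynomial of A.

3

Expand det(sI - A) for the 3×3 matrix.
p(s) = s^3 + 3s^2 - 33s + 50.
(Check: constant term = det(-A) = (-1)^3 det A = 50; coefficient of s^2 = -tr A = 3.)
The coefficient of s^2 is 3.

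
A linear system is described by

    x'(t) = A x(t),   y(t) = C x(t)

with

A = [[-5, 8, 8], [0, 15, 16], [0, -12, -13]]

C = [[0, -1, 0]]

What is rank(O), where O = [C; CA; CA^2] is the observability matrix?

CA = [[0, -15, -16]]
CA^2 = [[0, -33, -32]]
Observability matrix O = [C; CA; CA^2] = [[0, -1, 0], [0, -15, -16], [0, -33, -32]]
Column 1 of O is identically zero, so rank(O) ≤ 2.
The 2×2 minor from rows 1, 2, columns 2, 3 is (-1)·(-16) - 0·(-15) = 16 - 0 = 16 ≠ 0, so rank(O) = 2.
rank(O) = 2 < n = 3, so the pair (A, C) is not completely observable.

2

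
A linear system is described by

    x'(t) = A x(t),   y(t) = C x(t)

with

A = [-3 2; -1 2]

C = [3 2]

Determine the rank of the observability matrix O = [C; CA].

CA = [[-11, 10]]
Observability matrix O = [C; CA] = [[3, 2], [-11, 10]]
det(O) = 3·10 - 2·(-11) = 30 - (-22) = 52 ≠ 0, so rank(O) = 2.
rank(O) = 2 = n, so the pair (A, C) is completely observable.

2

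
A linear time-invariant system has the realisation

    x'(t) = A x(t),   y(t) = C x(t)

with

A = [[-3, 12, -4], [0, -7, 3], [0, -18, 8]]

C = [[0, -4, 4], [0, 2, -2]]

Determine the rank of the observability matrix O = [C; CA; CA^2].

2

CA = [[0, -44, 20], [0, 22, -10]]
CA^2 = [[0, -52, 28], [0, 26, -14]]
Observability matrix O = [C; CA; CA^2] = [[0, -4, 4], [0, 2, -2], [0, -44, 20], [0, 22, -10], [0, -52, 28], [0, 26, -14]]
Column 1 of O is identically zero, so rank(O) ≤ 2.
The 2×2 minor from rows 1, 3, columns 2, 3 is (-4)·20 - 4·(-44) = -80 - (-176) = 96 ≠ 0, so rank(O) = 2.
rank(O) = 2 < n = 3, so the pair (A, C) is not completely observable.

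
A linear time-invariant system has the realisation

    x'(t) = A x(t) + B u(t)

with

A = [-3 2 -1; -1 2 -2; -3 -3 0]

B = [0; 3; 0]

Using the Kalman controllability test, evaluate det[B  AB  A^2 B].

567

AB = [[6], [6], [-9]]
A^2B = [[3], [24], [-36]]
Controllability matrix C = [B  AB  A^2B] = [[0, 6, 3], [3, 6, 24], [0, -9, -36]]
Expanding along the first row, det(C) = 0·(6·(-36) - 24·(-9)) - 6·(3·(-36) - 24·0) + 3·(3·(-9) - 6·0) = 0·0 - 6·(-108) + 3·(-27) = 567
Since det(C) ≠ 0, rank(C) = 3 and the system is completely controllable.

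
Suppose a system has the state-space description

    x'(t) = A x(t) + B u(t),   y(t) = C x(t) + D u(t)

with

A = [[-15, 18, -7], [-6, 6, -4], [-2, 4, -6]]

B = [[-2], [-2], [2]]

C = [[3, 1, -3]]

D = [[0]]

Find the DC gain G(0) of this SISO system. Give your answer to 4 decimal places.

-5.9000

G(0) = C(-A)^{-1}B + D = -C A^{-1} B + D.
det A = -120, so A^{-1} = (1/-120)·adj(A) = [[1/6, -2/3, 1/4], [7/30, -19/30, 3/20], [1/10, -1/5, -3/20]]
A^{-1} B = [3/2, 11/10, -1/10]^T
C A^{-1} B = 59/10
G(0) = D - C A^{-1} B = 0 - (59/10) = -59/10 ≈ -5.9000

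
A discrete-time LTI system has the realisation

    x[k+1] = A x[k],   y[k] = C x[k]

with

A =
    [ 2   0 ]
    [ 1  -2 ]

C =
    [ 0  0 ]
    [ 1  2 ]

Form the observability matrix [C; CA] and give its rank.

2

CA = [[0, 0], [4, -4]]
Observability matrix O = [C; CA] = [[0, 0], [1, 2], [0, 0], [4, -4]]
Take the 2×2 submatrix of O formed by rows 2, 4: [[1, 2], [4, -4]]. Its determinant is 1·(-4) - 2·4 = -4 - 8 = -12 ≠ 0.
So rank(O) ≥ 2; since O has 2 columns, rank(O) = 2.
rank(O) = 2 = n, so the pair (A, C) is completely observable.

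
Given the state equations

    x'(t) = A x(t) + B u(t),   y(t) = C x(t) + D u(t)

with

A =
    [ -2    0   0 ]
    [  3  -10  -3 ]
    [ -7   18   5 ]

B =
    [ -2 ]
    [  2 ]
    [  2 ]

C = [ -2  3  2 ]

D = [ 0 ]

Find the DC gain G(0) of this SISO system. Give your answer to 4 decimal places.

21.5000

G(0) = C(-A)^{-1}B + D = -C A^{-1} B + D.
det A = -8, so A^{-1} = (1/-8)·adj(A) = [[-1/2, 0, 0], [-3/4, 5/4, 3/4], [2, -9/2, -5/2]]
A^{-1} B = [1, 11/2, -18]^T
C A^{-1} B = -43/2
G(0) = D - C A^{-1} B = 0 - (-43/2) = 43/2 ≈ 21.5000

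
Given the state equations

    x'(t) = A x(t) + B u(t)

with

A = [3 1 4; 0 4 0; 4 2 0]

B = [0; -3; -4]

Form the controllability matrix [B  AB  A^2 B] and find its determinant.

AB = [[-19], [-12], [-6]]
A^2B = [[-93], [-48], [-100]]
Controllability matrix C = [B  AB  A^2B] = [[0, -19, -93], [-3, -12, -48], [-4, -6, -100]]
Expanding along the first row, det(C) = 0·((-12)·(-100) - (-48)·(-6)) - (-19)·((-3)·(-100) - (-48)·(-4)) + (-93)·((-3)·(-6) - (-12)·(-4)) = 0·912 - (-19)·108 + (-93)·(-30) = 4842
Since det(C) ≠ 0, rank(C) = 3 and the system is completely controllable.

4842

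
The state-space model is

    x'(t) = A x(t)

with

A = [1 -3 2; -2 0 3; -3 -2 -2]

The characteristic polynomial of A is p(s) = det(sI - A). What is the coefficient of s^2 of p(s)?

1

Expand det(sI - A) for the 3×3 matrix.
p(s) = s^3 + s^2 + 4s - 53.
(Check: constant term = det(-A) = (-1)^3 det A = -53; coefficient of s^2 = -tr A = 1.)
The coefficient of s^2 is 1.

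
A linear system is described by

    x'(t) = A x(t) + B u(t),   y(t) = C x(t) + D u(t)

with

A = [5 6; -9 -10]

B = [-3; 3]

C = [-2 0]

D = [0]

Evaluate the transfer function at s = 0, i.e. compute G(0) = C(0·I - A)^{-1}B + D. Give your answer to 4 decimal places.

6.0000

G(0) = C(-A)^{-1}B + D = -C A^{-1} B + D.
det A = 4, so A^{-1} = (1/4)·adj(A) = [[-5/2, -3/2], [9/4, 5/4]]
A^{-1} B = [3, -3]^T
C A^{-1} B = -6
G(0) = D - C A^{-1} B = 0 - (-6) = 6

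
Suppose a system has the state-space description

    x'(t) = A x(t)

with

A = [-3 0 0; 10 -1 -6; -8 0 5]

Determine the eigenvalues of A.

-3, -1, 5

det(sI - A) = s^3 - (tr A)s^2 + (M11 + M22 + M33)s - det A, where Mii is the 2×2 principal minor of A obtained by deleting row i and column i.
tr A = (-3) + (-1) + 5 = 1; M11 = (-1)·5 - (-6)·0 = -5 - 0 = -5; M22 = (-3)·5 - 0·(-8) = -15 - 0 = -15; M33 = (-3)·(-1) - 0·10 = 3 - 0 = 3; sum of minors = -17.
det A = (-3)·((-1)·5 - (-6)·0) - 0·(10·5 - (-6)·(-8)) + 0·(10·0 - (-1)·(-8)) = (-3)·(-5) - 0·2 + 0·(-8) = 15.
So p(s) = det(sI - A) = s^3 - s^2 - 17s - 15.
Rational-root test: any integer root divides -15. Testing small divisors, s = -1 works: p(-1) = -1 + (-1) + 17 + (-15) = 0, so (s + 1) is a factor.
Dividing, p(s) = (s + 1)(s^2 - 2s - 15).
Factor s^2 - 2s - 15: two numbers with sum 2 and product -15 are 5 and -3, so s^2 - 2s - 15 = (s - 5)(s + 3).
Hence p(s) = (s - 5) (s + 1) (s + 3), with roots -3, -1, 5.
At least one eigenvalue has non-negative real part, so the system is not asymptotically stable.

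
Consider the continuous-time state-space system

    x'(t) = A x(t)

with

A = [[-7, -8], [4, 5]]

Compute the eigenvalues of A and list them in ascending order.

-3, 1

det(sI - A) = s^2 - (tr A)s + det A, with tr A = (-7) + 5 = -2 and det A = (-7)·5 - (-8)·4 = -35 - (-32) = -3.
So p(s) = det(sI - A) = s^2 + 2s - 3.
Factor s^2 + 2s - 3: two numbers with sum -2 and product -3 are 1 and -3, so s^2 + 2s - 3 = (s - 1)(s + 3).
Hence p(s) = (s - 1) (s + 3), with roots -3, 1.
At least one eigenvalue has non-negative real part, so the system is not asymptotically stable.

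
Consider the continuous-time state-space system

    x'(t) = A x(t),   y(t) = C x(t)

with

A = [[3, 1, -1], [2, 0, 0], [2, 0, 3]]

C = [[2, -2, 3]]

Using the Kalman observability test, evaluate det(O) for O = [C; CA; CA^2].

CA = [[8, 2, 7]]
CA^2 = [[42, 8, 13]]
Observability matrix O = [C; CA; CA^2] = [[2, -2, 3], [8, 2, 7], [42, 8, 13]]
Expanding along the first row, det(O) = 2·(2·13 - 7·8) - (-2)·(8·13 - 7·42) + 3·(8·8 - 2·42) = 2·(-30) - (-2)·(-190) + 3·(-20) = -500
Since det(O) ≠ 0, rank(O) = 3 and the system is completely observable.

-500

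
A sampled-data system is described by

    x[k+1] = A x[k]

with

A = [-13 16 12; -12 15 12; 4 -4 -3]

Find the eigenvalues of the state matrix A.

-3, -1, 3

det(zI - A) = z^3 - (tr A)z^2 + (M11 + M22 + M33)z - det A, where Mii is the 2×2 principal minor of A obtained by deleting row i and column i.
tr A = (-13) + 15 + (-3) = -1; M11 = 15·(-3) - 12·(-4) = -45 - (-48) = 3; M22 = (-13)·(-3) - 12·4 = 39 - 48 = -9; M33 = (-13)·15 - 16·(-12) = -195 - (-192) = -3; sum of minors = -9.
det A = (-13)·(15·(-3) - 12·(-4)) - 16·((-12)·(-3) - 12·4) + 12·((-12)·(-4) - 15·4) = (-13)·3 - 16·(-12) + 12·(-12) = 9.
So p(z) = det(zI - A) = z^3 + z^2 - 9z - 9.
Rational-root test: any integer root divides -9. Testing small divisors, z = -1 works: p(-1) = -1 + 1 + 9 + (-9) = 0, so (z + 1) is a factor.
Dividing, p(z) = (z + 1)(z^2 - 9).
Factor z^2 - 9: two numbers with sum 0 and product -9 are 3 and -3, so z^2 - 9 = (z - 3)(z + 3).
Hence p(z) = (z - 3) (z + 1) (z + 3), with roots -3, -1, 3.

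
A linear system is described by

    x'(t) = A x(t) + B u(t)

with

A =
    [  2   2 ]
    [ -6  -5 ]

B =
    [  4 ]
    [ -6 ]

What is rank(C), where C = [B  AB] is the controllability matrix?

1

AB = [[-4], [6]]
Controllability matrix C = [B  AB] = [[4, -4], [-6, 6]]
Every column of C is a scalar multiple of column 1 = [4, -6] (multipliers 1, -1), so the columns span a one-dimensional space.
C ≠ 0, hence rank(C) = 1.
rank(C) = 1 < n = 2, so the pair (A, B) is not completely controllable.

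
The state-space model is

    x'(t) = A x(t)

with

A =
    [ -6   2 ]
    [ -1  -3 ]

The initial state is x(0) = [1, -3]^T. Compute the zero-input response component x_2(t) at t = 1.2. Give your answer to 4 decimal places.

-0.0477

det(sI - A) = s^2 - (tr A)s + det A, with tr A = (-6) + (-3) = -9 and det A = (-6)·(-3) - 2·(-1) = 18 - (-2) = 20.
So p(s) = det(sI - A) = s^2 + 9s + 20.
Factor s^2 + 9s + 20: two numbers with sum -9 and product 20 are -4 and -5, so s^2 + 9s + 20 = (s + 4)(s + 5).
Hence p(s) = (s + 4) (s + 5), with roots -5, -4.
The eigenvalues -5, -4 are distinct and real, so A is diagonalisable and x(t) = e^{At} x(0) = V diag(e^{λ_i t}) V^{-1} x(0), where the columns of V are the eigenvectors.
λ = -5: A - (-5)I = [[-1, 2], [-1, 2]]. Row 1 gives (-1)·v1 + 2·v2 = 0, so take v_1 = [2, 1]^T.
λ = -4: A - (-4)I = [[-2, 2], [-1, 1]]. Row 1 gives (-2)·v1 + 2·v2 = 0, so take v_2 = [1, 1]^T.
V = [v_1 v_2] = [[2, 1], [1, 1]] has det V = 1, so V^{-1} = adj(V)/det V = [[1, -1], [-1, 2]].
Modal coordinates z(0) = V^{-1} x(0): 1·1 + (-1)·(-3) = 4; (-1)·1 + 2·(-3) = -7; so z(0) = [4, -7]^T.
x_2(t) = Σ_i (v_i)_2 · z_i(0) · e^{λ_i t} (row 2 of V times the modal terms).
x_2(1.2) = 1·4·e^{-5·1.2} + 1·(-7)·e^{-4·1.2} = 4·0.002479 + (-7)·0.008230 = -0.0477.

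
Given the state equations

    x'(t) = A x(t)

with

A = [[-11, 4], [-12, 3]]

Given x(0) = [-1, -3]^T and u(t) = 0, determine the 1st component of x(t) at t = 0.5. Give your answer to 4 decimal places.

-0.5052

det(sI - A) = s^2 - (tr A)s + det A, with tr A = (-11) + 3 = -8 and det A = (-11)·3 - 4·(-12) = -33 - (-48) = 15.
So p(s) = det(sI - A) = s^2 + 8s + 15.
Factor s^2 + 8s + 15: two numbers with sum -8 and product 15 are -3 and -5, so s^2 + 8s + 15 = (s + 3)(s + 5).
Hence p(s) = (s + 3) (s + 5), with roots -5, -3.
The eigenvalues -5, -3 are distinct and real, so A is diagonalisable and x(t) = e^{At} x(0) = V diag(e^{λ_i t}) V^{-1} x(0), where the columns of V are the eigenvectors.
λ = -5: A - (-5)I = [[-6, 4], [-12, 8]]. Row 1 gives (-6)·v1 + 4·v2 = 0, so take v_1 = [2, 3]^T.
λ = -3: A - (-3)I = [[-8, 4], [-12, 6]]. Row 1 gives (-8)·v1 + 4·v2 = 0, so take v_2 = [1, 2]^T.
V = [v_1 v_2] = [[2, 1], [3, 2]] has det V = 1, so V^{-1} = adj(V)/det V = [[2, -1], [-3, 2]].
Modal coordinates z(0) = V^{-1} x(0): 2·(-1) + (-1)·(-3) = 1; (-3)·(-1) + 2·(-3) = -3; so z(0) = [1, -3]^T.
x_1(t) = Σ_i (v_i)_1 · z_i(0) · e^{λ_i t} (row 1 of V times the modal terms).
x_1(0.5) = 2·1·e^{-5·0.5} + 1·(-3)·e^{-3·0.5} = 2·0.082085 + (-3)·0.223130 = -0.5052.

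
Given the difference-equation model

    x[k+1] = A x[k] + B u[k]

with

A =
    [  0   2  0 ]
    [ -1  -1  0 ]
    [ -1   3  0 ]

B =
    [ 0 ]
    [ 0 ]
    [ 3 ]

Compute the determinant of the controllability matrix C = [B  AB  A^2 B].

0

AB = [[0], [0], [0]]
A^2B = [[0], [0], [0]]
Controllability matrix C = [B  AB  A^2B] = [[0, 0, 0], [0, 0, 0], [3, 0, 0]]
Expanding along the first row, det(C) = 0·(0·0 - 0·0) - 0·(0·0 - 0·3) + 0·(0·0 - 0·3) = 0·0 - 0·0 + 0·0 = 0
Since det(C) = 0, rank(C) < 3 and the system is not completely controllable.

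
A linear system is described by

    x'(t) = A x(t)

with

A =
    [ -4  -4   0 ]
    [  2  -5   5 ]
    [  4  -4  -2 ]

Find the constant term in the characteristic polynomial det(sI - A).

216

Expand det(sI - A) for the 3×3 matrix.
p(s) = s^3 + 11s^2 + 66s + 216.
(Check: constant term = det(-A) = (-1)^3 det A = 216; coefficient of s^2 = -tr A = 11.)
The constant term is 216.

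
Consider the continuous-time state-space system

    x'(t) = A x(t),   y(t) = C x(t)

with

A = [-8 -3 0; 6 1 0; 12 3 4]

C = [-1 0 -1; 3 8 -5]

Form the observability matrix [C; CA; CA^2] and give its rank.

CA = [[-4, 0, -4], [-36, -16, -20]]
CA^2 = [[-16, 0, -16], [-48, 32, -80]]
Observability matrix O = [C; CA; CA^2] = [[-1, 0, -1], [3, 8, -5], [-4, 0, -4], [-36, -16, -20], [-16, 0, -16], [-48, 32, -80]]
The columns c1, c2, c3 of O are linearly dependent: -c1 + c2 + c3 = 0 (check each entry), so rank(O) ≤ 2.
The 2×2 minor from rows 1, 2, columns 1, 2 is (-1)·8 - 0·3 = -8 - 0 = -8 ≠ 0, so rank(O) = 2.
rank(O) = 2 < n = 3, so the pair (A, C) is not completely observable.

2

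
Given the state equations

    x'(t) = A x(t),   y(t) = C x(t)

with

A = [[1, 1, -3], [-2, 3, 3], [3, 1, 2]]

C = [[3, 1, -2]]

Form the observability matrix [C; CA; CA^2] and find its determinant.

CA = [[-5, 4, -10]]
CA^2 = [[-43, -3, 7]]
Observability matrix O = [C; CA; CA^2] = [[3, 1, -2], [-5, 4, -10], [-43, -3, 7]]
Expanding along the first row, det(O) = 3·(4·7 - (-10)·(-3)) - 1·((-5)·7 - (-10)·(-43)) + (-2)·((-5)·(-3) - 4·(-43)) = 3·(-2) - 1·(-465) + (-2)·187 = 85
Since det(O) ≠ 0, rank(O) = 3 and the system is completely observable.

85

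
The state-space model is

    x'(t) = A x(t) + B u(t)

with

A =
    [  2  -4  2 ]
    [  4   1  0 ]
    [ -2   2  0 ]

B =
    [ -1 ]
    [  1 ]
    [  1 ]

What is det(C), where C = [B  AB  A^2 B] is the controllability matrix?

AB = [[-4], [-3], [4]]
A^2B = [[12], [-19], [2]]
Controllability matrix C = [B  AB  A^2B] = [[-1, -4, 12], [1, -3, -19], [1, 4, 2]]
Expanding along the first row, det(C) = (-1)·((-3)·2 - (-19)·4) - (-4)·(1·2 - (-19)·1) + 12·(1·4 - (-3)·1) = (-1)·70 - (-4)·21 + 12·7 = 98
Since det(C) ≠ 0, rank(C) = 3 and the system is completely controllable.

98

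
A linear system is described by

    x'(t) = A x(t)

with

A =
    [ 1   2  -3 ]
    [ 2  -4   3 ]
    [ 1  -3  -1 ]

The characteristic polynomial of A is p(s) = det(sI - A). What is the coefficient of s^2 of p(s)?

4

Expand det(sI - A) for the 3×3 matrix.
p(s) = s^3 + 4s^2 + 7s - 29.
(Check: constant term = det(-A) = (-1)^3 det A = -29; coefficient of s^2 = -tr A = 4.)
The coefficient of s^2 is 4.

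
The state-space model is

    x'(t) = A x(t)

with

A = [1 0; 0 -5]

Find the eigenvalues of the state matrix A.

-5, 1

det(sI - A) = s^2 - (tr A)s + det A, with tr A = 1 + (-5) = -4 and det A = 1·(-5) - 0·0 = -5 - 0 = -5.
So p(s) = det(sI - A) = s^2 + 4s - 5.
Factor s^2 + 4s - 5: two numbers with sum -4 and product -5 are 1 and -5, so s^2 + 4s - 5 = (s - 1)(s + 5).
Hence p(s) = (s - 1) (s + 5), with roots -5, 1.
At least one eigenvalue has non-negative real part, so the system is not asymptotically stable.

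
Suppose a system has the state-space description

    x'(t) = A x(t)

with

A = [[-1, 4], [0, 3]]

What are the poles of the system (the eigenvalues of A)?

det(sI - A) = s^2 - (tr A)s + det A, with tr A = (-1) + 3 = 2 and det A = (-1)·3 - 4·0 = -3 - 0 = -3.
So p(s) = det(sI - A) = s^2 - 2s - 3.
Factor s^2 - 2s - 3: two numbers with sum 2 and product -3 are 3 and -1, so s^2 - 2s - 3 = (s - 3)(s + 1).
Hence p(s) = (s - 3) (s + 1), with roots -1, 3.
At least one eigenvalue has non-negative real part, so the system is not asymptotically stable.

-1, 3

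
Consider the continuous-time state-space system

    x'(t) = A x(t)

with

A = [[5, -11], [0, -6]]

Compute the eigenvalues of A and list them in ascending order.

-6, 5

det(sI - A) = s^2 - (tr A)s + det A, with tr A = 5 + (-6) = -1 and det A = 5·(-6) - (-11)·0 = -30 - 0 = -30.
So p(s) = det(sI - A) = s^2 + s - 30.
Factor s^2 + s - 30: two numbers with sum -1 and product -30 are 5 and -6, so s^2 + s - 30 = (s - 5)(s + 6).
Hence p(s) = (s - 5) (s + 6), with roots -6, 5.
At least one eigenvalue has non-negative real part, so the system is not asymptotically stable.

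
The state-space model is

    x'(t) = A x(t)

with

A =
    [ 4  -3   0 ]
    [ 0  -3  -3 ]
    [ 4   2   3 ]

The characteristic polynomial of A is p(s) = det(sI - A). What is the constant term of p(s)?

-24

Expand det(sI - A) for the 3×3 matrix.
p(s) = s^3 - 4s^2 - 3s - 24.
(Check: constant term = det(-A) = (-1)^3 det A = -24; coefficient of s^2 = -tr A = -4.)
The constant term is -24.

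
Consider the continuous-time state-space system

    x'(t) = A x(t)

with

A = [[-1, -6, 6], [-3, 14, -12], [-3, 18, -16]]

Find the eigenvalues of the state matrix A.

det(sI - A) = s^3 - (tr A)s^2 + (M11 + M22 + M33)s - det A, where Mii is the 2×2 principal minor of A obtained by deleting row i and column i.
tr A = (-1) + 14 + (-16) = -3; M11 = 14·(-16) - (-12)·18 = -224 - (-216) = -8; M22 = (-1)·(-16) - 6·(-3) = 16 - (-18) = 34; M33 = (-1)·14 - (-6)·(-3) = -14 - 18 = -32; sum of minors = -6.
det A = (-1)·(14·(-16) - (-12)·18) - (-6)·((-3)·(-16) - (-12)·(-3)) + 6·((-3)·18 - 14·(-3)) = (-1)·(-8) - (-6)·12 + 6·(-12) = 8.
So p(s) = det(sI - A) = s^3 + 3s^2 - 6s - 8.
Rational-root test: any integer root divides -8. Testing small divisors, s = -1 works: p(-1) = -1 + 3 + 6 + (-8) = 0, so (s + 1) is a factor.
Dividing, p(s) = (s + 1)(s^2 + 2s - 8).
Factor s^2 + 2s - 8: two numbers with sum -2 and product -8 are 2 and -4, so s^2 + 2s - 8 = (s - 2)(s + 4).
Hence p(s) = (s - 2) (s + 1) (s + 4), with roots -4, -1, 2.
At least one eigenvalue has non-negative real part, so the system is not asymptotically stable.

-4, -1, 2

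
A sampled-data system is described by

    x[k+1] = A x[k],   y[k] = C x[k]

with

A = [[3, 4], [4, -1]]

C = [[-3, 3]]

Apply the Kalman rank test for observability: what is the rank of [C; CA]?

2

CA = [[3, -15]]
Observability matrix O = [C; CA] = [[-3, 3], [3, -15]]
det(O) = (-3)·(-15) - 3·3 = 45 - 9 = 36 ≠ 0, so rank(O) = 2.
rank(O) = 2 = n, so the pair (A, C) is completely observable.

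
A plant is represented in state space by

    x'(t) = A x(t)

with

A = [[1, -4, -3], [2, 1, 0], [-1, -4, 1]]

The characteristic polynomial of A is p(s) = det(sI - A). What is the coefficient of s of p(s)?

8

Expand det(sI - A) for the 3×3 matrix.
p(s) = s^3 - 3s^2 + 8s - 30.
(Check: constant term = det(-A) = (-1)^3 det A = -30; coefficient of s^2 = -tr A = -3.)
The coefficient of s is 8.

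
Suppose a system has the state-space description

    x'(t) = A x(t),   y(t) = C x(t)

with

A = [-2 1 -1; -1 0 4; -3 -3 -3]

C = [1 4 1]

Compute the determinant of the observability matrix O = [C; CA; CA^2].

CA = [[-9, -2, 12]]
CA^2 = [[-16, -45, -35]]
Observability matrix O = [C; CA; CA^2] = [[1, 4, 1], [-9, -2, 12], [-16, -45, -35]]
Expanding along the first row, det(O) = 1·((-2)·(-35) - 12·(-45)) - 4·((-9)·(-35) - 12·(-16)) + 1·((-9)·(-45) - (-2)·(-16)) = 1·610 - 4·507 + 1·373 = -1045
Since det(O) ≠ 0, rank(O) = 3 and the system is completely observable.

-1045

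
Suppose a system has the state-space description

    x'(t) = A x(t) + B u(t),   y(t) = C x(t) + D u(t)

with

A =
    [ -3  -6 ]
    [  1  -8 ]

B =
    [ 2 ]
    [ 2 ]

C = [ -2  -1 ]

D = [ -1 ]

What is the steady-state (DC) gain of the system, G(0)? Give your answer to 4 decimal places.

G(0) = C(-A)^{-1}B + D = -C A^{-1} B + D.
det A = 30, so A^{-1} = (1/30)·adj(A) = [[-4/15, 1/5], [-1/30, -1/10]]
A^{-1} B = [-2/15, -4/15]^T
C A^{-1} B = 8/15
G(0) = D - C A^{-1} B = -1 - (8/15) = -23/15 ≈ -1.5333

-1.5333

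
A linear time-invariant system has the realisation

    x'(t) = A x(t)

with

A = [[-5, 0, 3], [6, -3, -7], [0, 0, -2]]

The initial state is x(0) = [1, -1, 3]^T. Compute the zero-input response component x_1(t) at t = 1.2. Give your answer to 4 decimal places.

0.2672

det(sI - A) = s^3 - (tr A)s^2 + (M11 + M22 + M33)s - det A, where Mii is the 2×2 principal minor of A obtained by deleting row i and column i.
tr A = (-5) + (-3) + (-2) = -10; M11 = (-3)·(-2) - (-7)·0 = 6 - 0 = 6; M22 = (-5)·(-2) - 3·0 = 10 - 0 = 10; M33 = (-5)·(-3) - 0·6 = 15 - 0 = 15; sum of minors = 31.
det A = (-5)·((-3)·(-2) - (-7)·0) - 0·(6·(-2) - (-7)·0) + 3·(6·0 - (-3)·0) = (-5)·6 - 0·(-12) + 3·0 = -30.
So p(s) = det(sI - A) = s^3 + 10s^2 + 31s + 30.
Rational-root test: any integer root divides 30. Testing small divisors, s = -2 works: p(-2) = -8 + 40 + (-62) + 30 = 0, so (s + 2) is a factor.
Dividing, p(s) = (s + 2)(s^2 + 8s + 15).
Factor s^2 + 8s + 15: two numbers with sum -8 and product 15 are -3 and -5, so s^2 + 8s + 15 = (s + 3)(s + 5).
Hence p(s) = (s + 2) (s + 3) (s + 5), with roots -5, -3, -2.
The eigenvalues -5, -3, -2 are distinct and real, so A is diagonalisable and x(t) = e^{At} x(0) = V diag(e^{λ_i t}) V^{-1} x(0), where the columns of V are the eigenvectors.
λ = -5: A - (-5)I = [[0, 0, 3], [6, 2, -7], [0, 0, 3]]. v must be orthogonal to every row; (row 1) × (row 2) = [-6, 18, 0], so take v_1 = [1, -3, 0]^T.
λ = -3: A - (-3)I = [[-2, 0, 3], [6, 0, -7], [0, 0, 1]]. v must be orthogonal to every row; (row 1) × (row 2) = [0, 4, 0], so take v_2 = [0, 1, 0]^T.
λ = -2: A - (-2)I = [[-3, 0, 3], [6, -1, -7], [0, 0, 0]]. v must be orthogonal to every row; (row 1) × (row 2) = [3, -3, 3], so take v_3 = [1, -1, 1]^T.
V = [v_1 v_2 v_3] = [[1, 0, 1], [-3, 1, -1], [0, 0, 1]] has det V = 1, so V^{-1} = adj(V)/det V = [[1, 0, -1], [3, 1, -2], [0, 0, 1]].
Modal coordinates z(0) = V^{-1} x(0): 1·1 + 0·(-1) + (-1)·3 = -2; 3·1 + 1·(-1) + (-2)·3 = -4; 0·1 + 0·(-1) + 1·3 = 3; so z(0) = [-2, -4, 3]^T.
x_1(t) = Σ_i (v_i)_1 · z_i(0) · e^{λ_i t} (row 1 of V times the modal terms).
x_1(1.2) = 1·(-2)·e^{-5·1.2} + 0·(-4)·e^{-3·1.2} + 1·3·e^{-2·1.2} = (-2)·0.002479 + 0·0.027324 + 3·0.090718 = 0.2672.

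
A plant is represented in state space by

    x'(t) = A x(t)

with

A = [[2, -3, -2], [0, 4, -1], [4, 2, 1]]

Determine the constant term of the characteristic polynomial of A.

Expand det(sI - A) for the 3×3 matrix.
p(s) = s^3 - 7s^2 + 24s - 56.
(Check: constant term = det(-A) = (-1)^3 det A = -56; coefficient of s^2 = -tr A = -7.)
The constant term is -56.

-56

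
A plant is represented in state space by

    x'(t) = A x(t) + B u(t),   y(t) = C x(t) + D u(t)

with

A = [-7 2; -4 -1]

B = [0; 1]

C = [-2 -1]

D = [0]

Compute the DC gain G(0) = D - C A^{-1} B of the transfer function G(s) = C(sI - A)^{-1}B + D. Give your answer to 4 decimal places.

G(0) = C(-A)^{-1}B + D = -C A^{-1} B + D.
det A = 15, so A^{-1} = (1/15)·adj(A) = [[-1/15, -2/15], [4/15, -7/15]]
A^{-1} B = [-2/15, -7/15]^T
C A^{-1} B = 11/15
G(0) = D - C A^{-1} B = 0 - (11/15) = -11/15 ≈ -0.7333

-0.7333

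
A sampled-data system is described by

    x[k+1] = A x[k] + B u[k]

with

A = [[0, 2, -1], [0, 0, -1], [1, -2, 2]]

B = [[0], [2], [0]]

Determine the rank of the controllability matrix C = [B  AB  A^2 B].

AB = [[4], [0], [-4]]
A^2B = [[4], [4], [-4]]
Controllability matrix C = [B  AB  A^2B] = [[0, 4, 4], [2, 0, 4], [0, -4, -4]]
The rows r1, r2, r3 of C are linearly dependent: r1 + r3 = 0 (check each entry), so rank(C) ≤ 2.
The 2×2 minor from rows 1, 2, columns 1, 2 is 0·0 - 4·2 = 0 - 8 = -8 ≠ 0, so rank(C) = 2.
rank(C) = 2 < n = 3, so the pair (A, B) is not completely controllable.

2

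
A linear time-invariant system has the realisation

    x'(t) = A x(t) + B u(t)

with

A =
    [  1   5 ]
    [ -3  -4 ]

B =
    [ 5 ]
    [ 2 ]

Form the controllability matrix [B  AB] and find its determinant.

-145

AB = [[15], [-23]]
Controllability matrix C = [B  AB] = [[5, 15], [2, -23]]
det(C) = 5·(-23) - 15·2 = -115 - 30 = -145
Since det(C) ≠ 0, rank(C) = 2 and the system is completely controllable.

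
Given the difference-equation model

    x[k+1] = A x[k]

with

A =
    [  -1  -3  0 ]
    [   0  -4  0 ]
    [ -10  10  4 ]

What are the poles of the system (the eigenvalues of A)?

det(zI - A) = z^3 - (tr A)z^2 + (M11 + M22 + M33)z - det A, where Mii is the 2×2 principal minor of A obtained by deleting row i and column i.
tr A = (-1) + (-4) + 4 = -1; M11 = (-4)·4 - 0·10 = -16 - 0 = -16; M22 = (-1)·4 - 0·(-10) = -4 - 0 = -4; M33 = (-1)·(-4) - (-3)·0 = 4 - 0 = 4; sum of minors = -16.
det A = (-1)·((-4)·4 - 0·10) - (-3)·(0·4 - 0·(-10)) + 0·(0·10 - (-4)·(-10)) = (-1)·(-16) - (-3)·0 + 0·(-40) = 16.
So p(z) = det(zI - A) = z^3 + z^2 - 16z - 16.
Rational-root test: any integer root divides -16. Testing small divisors, z = -1 works: p(-1) = -1 + 1 + 16 + (-16) = 0, so (z + 1) is a factor.
Dividing, p(z) = (z + 1)(z^2 - 16).
Factor z^2 - 16: two numbers with sum 0 and product -16 are 4 and -4, so z^2 - 16 = (z - 4)(z + 4).
Hence p(z) = (z - 4) (z + 1) (z + 4), with roots -4, -1, 4.

-4, -1, 4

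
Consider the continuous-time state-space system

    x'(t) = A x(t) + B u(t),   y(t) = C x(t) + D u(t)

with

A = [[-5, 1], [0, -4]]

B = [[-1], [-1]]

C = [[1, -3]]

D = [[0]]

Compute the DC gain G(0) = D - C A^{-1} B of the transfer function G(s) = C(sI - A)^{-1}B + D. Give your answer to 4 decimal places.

0.5000

G(0) = C(-A)^{-1}B + D = -C A^{-1} B + D.
det A = 20, so A^{-1} = (1/20)·adj(A) = [[-1/5, -1/20], [0, -1/4]]
A^{-1} B = [1/4, 1/4]^T
C A^{-1} B = -1/2
G(0) = D - C A^{-1} B = 0 - (-1/2) = 1/2 ≈ 0.5000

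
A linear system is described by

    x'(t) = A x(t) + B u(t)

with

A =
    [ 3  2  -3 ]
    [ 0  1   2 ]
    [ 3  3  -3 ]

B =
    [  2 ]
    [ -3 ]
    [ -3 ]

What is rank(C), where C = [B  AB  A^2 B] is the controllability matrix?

3

AB = [[9], [-9], [6]]
A^2B = [[-9], [3], [-18]]
Controllability matrix C = [B  AB  A^2B] = [[2, 9, -9], [-3, -9, 3], [-3, 6, -18]]
det(C) = 2·((-9)·(-18) - 3·6) - 9·((-3)·(-18) - 3·(-3)) + (-9)·((-3)·6 - (-9)·(-3)) = 2·144 - 9·63 + (-9)·(-45) = 126 ≠ 0, so rank(C) = 3.
rank(C) = 3 = n, so the pair (A, B) is completely controllable.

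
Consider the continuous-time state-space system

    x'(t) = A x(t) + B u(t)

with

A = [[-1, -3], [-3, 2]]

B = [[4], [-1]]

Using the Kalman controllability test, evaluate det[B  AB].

AB = [[-1], [-14]]
Controllability matrix C = [B  AB] = [[4, -1], [-1, -14]]
det(C) = 4·(-14) - (-1)·(-1) = -56 - 1 = -57
Since det(C) ≠ 0, rank(C) = 2 and the system is completely controllable.

-57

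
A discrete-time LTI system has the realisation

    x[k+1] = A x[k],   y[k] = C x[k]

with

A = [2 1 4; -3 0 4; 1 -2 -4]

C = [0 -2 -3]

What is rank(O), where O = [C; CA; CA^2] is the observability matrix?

3

CA = [[3, 6, 4]]
CA^2 = [[-8, -5, 20]]
Observability matrix O = [C; CA; CA^2] = [[0, -2, -3], [3, 6, 4], [-8, -5, 20]]
det(O) = 0·(6·20 - 4·(-5)) - (-2)·(3·20 - 4·(-8)) + (-3)·(3·(-5) - 6·(-8)) = 0·140 - (-2)·92 + (-3)·33 = 85 ≠ 0, so rank(O) = 3.
rank(O) = 3 = n, so the pair (A, C) is completely observable.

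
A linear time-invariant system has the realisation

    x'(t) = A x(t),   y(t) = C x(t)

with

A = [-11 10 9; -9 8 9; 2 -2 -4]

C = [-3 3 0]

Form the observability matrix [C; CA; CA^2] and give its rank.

1

CA = [[6, -6, 0]]
CA^2 = [[-12, 12, 0]]
Observability matrix O = [C; CA; CA^2] = [[-3, 3, 0], [6, -6, 0], [-12, 12, 0]]
Every row of O is a scalar multiple of row 1 = [-3, 3, 0] (multipliers 1, -2, 4), so the rows span a one-dimensional space.
O ≠ 0, hence rank(O) = 1.
rank(O) = 1 < n = 3, so the pair (A, C) is not completely observable.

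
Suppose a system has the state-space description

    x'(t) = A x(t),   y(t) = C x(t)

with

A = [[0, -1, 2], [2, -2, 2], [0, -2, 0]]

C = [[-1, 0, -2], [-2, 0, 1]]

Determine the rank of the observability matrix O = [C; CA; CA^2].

3

CA = [[0, 5, -2], [0, 0, -4]]
CA^2 = [[10, -6, 10], [0, 8, 0]]
Observability matrix O = [C; CA; CA^2] = [[-1, 0, -2], [-2, 0, 1], [0, 5, -2], [0, 0, -4], [10, -6, 10], [0, 8, 0]]
Take the 3×3 submatrix of O formed by rows 1, 2, 3: [[-1, 0, -2], [-2, 0, 1], [0, 5, -2]]. Its determinant is (-1)·(0·(-2) - 1·5) - 0·((-2)·(-2) - 1·0) + (-2)·((-2)·5 - 0·0) = (-1)·(-5) - 0·4 + (-2)·(-10) = 25 ≠ 0.
So rank(O) ≥ 3; since O has 3 columns, rank(O) = 3.
rank(O) = 3 = n, so the pair (A, C) is completely observable.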